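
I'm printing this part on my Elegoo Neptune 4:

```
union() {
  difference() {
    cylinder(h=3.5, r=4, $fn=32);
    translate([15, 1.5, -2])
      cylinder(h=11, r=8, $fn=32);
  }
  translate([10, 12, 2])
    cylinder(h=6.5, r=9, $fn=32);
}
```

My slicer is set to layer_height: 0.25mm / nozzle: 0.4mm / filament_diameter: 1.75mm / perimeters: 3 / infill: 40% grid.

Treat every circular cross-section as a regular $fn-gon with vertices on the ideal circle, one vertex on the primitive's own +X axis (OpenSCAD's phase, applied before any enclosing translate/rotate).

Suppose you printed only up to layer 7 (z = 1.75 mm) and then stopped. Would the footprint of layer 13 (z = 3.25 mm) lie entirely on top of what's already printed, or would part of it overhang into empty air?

part overhangs

Compare the two slices. At z = 1.75: the cylinder: section is a regular 32-gon, circumradius r=4 (area = (32/2)·4.000²·sin(360°/32) = 49.94 mm²); the cylinder at (15, 1.5): section is a regular 32-gon, circumradius r=8 (area = (32/2)·8.000²·sin(360°/32) = 199.77 mm²); Subtracting the remaining from the first: starting from the r=4 cylinder (49.94 mm²), the r=8 cylinder at (15, 1.5) misses the remaining region (no effect) — area = 49.94 mm²; the cylinder at (10, 12) is not intersected at this z (z outside [2, 8.5]); Combining (union): only the result so far is present, so the union is just that shape — area = 49.94 mm². At z = 3.25: the cylinder: section is a regular 32-gon, circumradius r=4 (area = (32/2)·4.000²·sin(360°/32) = 49.94 mm²); the r=8 cylinder at (15, 1.5) gives a regular 32-gon of circumradius 8 (constant along its height) (area = (32/2)·8.000²·sin(360°/32) = 199.77 mm²); After the difference (first − rest): starting from the r=4 cylinder (49.94 mm²), the r=8 cylinder at (15, 1.5) misses the remaining region (no effect) — area = 49.94 mm²; the r=9 cylinder at (10, 12) gives a regular 32-gon of circumradius 9 (constant along its height) (area = (32/2)·9.000²·sin(360°/32) = 252.84 mm²); Merging all regions: the 2 present regions are separate (no shared area or edge), so areas and boundary lengths simply add and each stays a separate island — area = 302.78 mm². Checking containment: at z = 3.25 the cross-section extends beyond the z = 1.75 cross-section by about 252.84 mm².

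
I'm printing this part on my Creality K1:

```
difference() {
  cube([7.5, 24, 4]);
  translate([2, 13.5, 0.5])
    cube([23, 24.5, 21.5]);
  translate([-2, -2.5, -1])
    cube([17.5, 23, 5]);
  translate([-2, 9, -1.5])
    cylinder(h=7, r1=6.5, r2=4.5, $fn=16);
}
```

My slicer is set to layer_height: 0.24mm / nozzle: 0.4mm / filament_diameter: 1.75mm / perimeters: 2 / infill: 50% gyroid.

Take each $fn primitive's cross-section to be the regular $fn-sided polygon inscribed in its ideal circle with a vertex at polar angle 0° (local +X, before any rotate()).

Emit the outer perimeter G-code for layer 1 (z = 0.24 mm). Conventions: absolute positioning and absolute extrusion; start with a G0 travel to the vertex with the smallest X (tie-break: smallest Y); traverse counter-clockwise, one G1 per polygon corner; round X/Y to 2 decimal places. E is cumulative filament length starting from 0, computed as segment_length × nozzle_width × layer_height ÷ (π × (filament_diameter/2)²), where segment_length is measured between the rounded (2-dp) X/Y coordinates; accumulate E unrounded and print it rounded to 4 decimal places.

G0 X0.00 Y20.50 Z0.24
G1 X7.50 Y20.50 E0.2993
G1 X7.50 Y24.00 E0.4390
G1 X0.00 Y24.00 E0.7384
G1 X0.00 Y20.50 E0.8781

At z = 0.24 mm: the cube (footprint 7.5×24) is included at this height; the cube at (2, 13.5) is absent (z outside [0.5, 22]); the cube at (-2, -2.5) is present — its section is the full 17.5×23 rectangle; the cone at (-2, 9) (r1=6.5→r2=4.5) has section circumradius 6.003 here — a regular 16-gon; After the difference (first − rest): starting from the 7.5×24 cube, the 17.5×23 cube at (-2, -2.5) partially overlaps it — only the 153.75 mm² overlap (of its 402.50 mm²) is removed, clipping the outline; the cone at (-2, 9) misses the remaining region (no effect) — 1 connected region. The outline is a single polygon with 4 vertices. Extrusion per mm of travel: 0.4 × 0.24 / (π × 0.875²) = 0.039912. Accumulating E over each segment gives final E = 0.8781.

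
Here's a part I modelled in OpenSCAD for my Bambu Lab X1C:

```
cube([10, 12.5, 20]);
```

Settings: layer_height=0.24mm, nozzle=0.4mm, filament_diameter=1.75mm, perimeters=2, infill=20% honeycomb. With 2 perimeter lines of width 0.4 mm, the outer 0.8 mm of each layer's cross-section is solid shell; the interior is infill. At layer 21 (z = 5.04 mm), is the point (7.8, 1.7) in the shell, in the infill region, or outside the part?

infill

At z = 5.04 mm: the cube is present — its section is the full 10×12.5 rectangle. Overall, the cross-section is a single solid region. The nearest boundary edge runs (0.00, 0.00)→(10.00, 0.00); distance from the point to it = 1.70 mm. The point is inside the cross-section and 1.70 mm from the nearest boundary — more than the 0.8 mm shell width (2 × 0.4), so it's in the infill interior.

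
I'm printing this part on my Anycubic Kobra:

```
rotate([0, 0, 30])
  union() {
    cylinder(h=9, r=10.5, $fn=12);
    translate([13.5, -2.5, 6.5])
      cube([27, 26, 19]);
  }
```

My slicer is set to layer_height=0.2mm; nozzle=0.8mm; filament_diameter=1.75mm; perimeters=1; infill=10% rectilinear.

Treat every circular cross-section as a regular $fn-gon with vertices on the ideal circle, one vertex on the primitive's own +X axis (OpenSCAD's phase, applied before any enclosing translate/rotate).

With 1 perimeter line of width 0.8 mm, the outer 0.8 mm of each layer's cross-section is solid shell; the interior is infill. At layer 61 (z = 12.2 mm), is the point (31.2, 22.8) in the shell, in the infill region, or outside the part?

At z = 12.2 mm: the cylinder does not reach this height (z outside [0, 9]); the 27×26 cube at (13.5, -2.5) contributes its full rectangle; Taking the union: only the 27×26 cube at (13.5, -2.5) is present, so the union is just that shape — 1 connected region; (whole slice rotated 30° about Z — lengths, areas and connectivity unchanged). Overall, the cross-section is a single solid region. Undo the 30° rotation: the query point maps to (38.420, 4.145) in the un-rotated model frame. The nearest boundary edge runs (40.50, -2.50)→(40.50, 23.50); distance from the point to it = 2.08 mm. The point is inside the cross-section and 2.08 mm from the nearest boundary — more than the 0.8 mm shell width (1 × 0.8), so it's in the infill interior.

infill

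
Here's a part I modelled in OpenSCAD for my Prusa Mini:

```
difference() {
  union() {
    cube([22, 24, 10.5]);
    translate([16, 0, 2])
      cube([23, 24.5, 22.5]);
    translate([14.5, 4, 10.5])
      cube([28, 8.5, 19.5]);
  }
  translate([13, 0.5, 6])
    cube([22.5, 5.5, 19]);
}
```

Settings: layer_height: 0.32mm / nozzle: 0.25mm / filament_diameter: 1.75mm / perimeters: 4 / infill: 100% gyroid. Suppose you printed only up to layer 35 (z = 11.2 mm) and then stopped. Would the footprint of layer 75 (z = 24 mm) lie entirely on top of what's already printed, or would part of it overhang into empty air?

entirely on top

Compare the two slices. At z = 11.2: the cube is absent (z outside [0, 10.5]); the cube at (16, 0) is present — its section is the full 23×24.5 rectangle (area 563.50 mm²); the cube at (14.5, 4) is present — its section is the full 28×8.5 rectangle (area 238.00 mm²); Taking the union: the regions partially overlap — summed areas 801.50 mm² minus the doubly-counted overlap 195.50 mm² gives 606.00 mm² — area = 606.00 mm²; the 22.5×5.5 cube at (13, 0.5) contributes its full rectangle (area 123.75 mm²); Subtracting the remaining from the first: starting from that combined region (606.00 mm²), the 22.5×5.5 cube at (13, 0.5) partially overlaps it — only the 110.25 mm² overlap (of its 123.75 mm²) is removed, clipping the outline — area = 495.75 mm². At z = 24: the cube is absent (z outside [0, 10.5]); the 23×24.5 cube at (16, 0) contributes its full rectangle (area 563.50 mm²); the 28×8.5 cube at (14.5, 4) contributes its full rectangle (area 238.00 mm²); Merging all regions: the regions partially overlap — summed areas 801.50 mm² minus the doubly-counted overlap 195.50 mm² gives 606.00 mm² — area = 606.00 mm²; the 22.5×5.5 cube at (13, 0.5) contributes its full rectangle (area 123.75 mm²); After the difference (first − rest): starting from that combined region (606.00 mm²), the 22.5×5.5 cube at (13, 0.5) partially overlaps it — only the 110.25 mm² overlap (of its 123.75 mm²) is removed, clipping the outline — area = 495.75 mm². Checking containment: the cross-section at z = 24 is a subset of the cross-section at z = 11.2.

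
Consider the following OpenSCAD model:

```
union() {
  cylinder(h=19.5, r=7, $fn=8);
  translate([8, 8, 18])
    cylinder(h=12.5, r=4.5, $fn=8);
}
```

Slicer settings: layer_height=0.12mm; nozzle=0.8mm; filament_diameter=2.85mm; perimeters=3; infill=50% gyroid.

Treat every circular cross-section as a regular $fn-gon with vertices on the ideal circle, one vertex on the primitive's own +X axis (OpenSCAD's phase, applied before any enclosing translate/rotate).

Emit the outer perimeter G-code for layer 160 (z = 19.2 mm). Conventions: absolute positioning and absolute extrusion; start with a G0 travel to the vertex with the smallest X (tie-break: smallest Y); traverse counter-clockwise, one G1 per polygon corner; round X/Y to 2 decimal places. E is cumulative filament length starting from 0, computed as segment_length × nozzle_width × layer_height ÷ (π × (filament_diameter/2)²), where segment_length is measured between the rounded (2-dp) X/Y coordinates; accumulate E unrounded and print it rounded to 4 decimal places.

At z = 19.2 mm: the r=7 cylinder gives a regular 8-gon of circumradius 7 (constant along its height); the r=4.5 cylinder at (8, 8) contributes a regular 8-gon of circumradius 4.5; Merging all regions: the regions partially overlap (shared area 0.04 mm²), so overlapping operands fuse into one piece — 1 connected region. The outline is a single polygon with 16 vertices. Extrusion per mm of travel: 0.8 × 0.12 / (π × 1.425²) = 0.015048. Accumulating E over each segment gives final E = 1.0448.

G0 X-7.00 Y0.00 Z19.20
G1 X-4.95 Y-4.95 E0.0806
G1 X0.00 Y-7.00 E0.1613
G1 X4.95 Y-4.95 E0.2419
G1 X7.00 Y0.00 E0.3225
G1 X5.04 Y4.72 E0.3994
G1 X8.00 Y3.50 E0.4476
G1 X11.18 Y4.82 E0.4994
G1 X12.50 Y8.00 E0.5512
G1 X11.18 Y11.18 E0.6030
G1 X8.00 Y12.50 E0.6548
G1 X4.82 Y11.18 E0.7067
G1 X3.50 Y8.00 E0.7585
G1 X4.72 Y5.04 E0.8066
G1 X0.00 Y7.00 E0.8836
G1 X-4.95 Y4.95 E0.9642
G1 X-7.00 Y0.00 E1.0448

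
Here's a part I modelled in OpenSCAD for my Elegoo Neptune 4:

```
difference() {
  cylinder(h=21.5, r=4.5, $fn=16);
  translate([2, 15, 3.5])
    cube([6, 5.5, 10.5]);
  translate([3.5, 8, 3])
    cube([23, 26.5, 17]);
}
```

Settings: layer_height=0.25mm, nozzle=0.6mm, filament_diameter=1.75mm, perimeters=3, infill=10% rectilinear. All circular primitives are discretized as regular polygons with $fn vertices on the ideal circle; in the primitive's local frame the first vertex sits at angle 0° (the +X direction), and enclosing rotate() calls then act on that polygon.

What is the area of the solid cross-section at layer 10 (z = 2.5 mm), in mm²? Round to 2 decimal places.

61.99 mm²

At z = 2.5 mm: the r=4.5 cylinder gives a regular 16-gon of circumradius 4.5 (constant along its height) (area = (16/2)·4.500²·sin(360°/16) = 61.99 mm²); the cube at (2, 15) is not intersected at this z (z outside [3.5, 14]); the cube at (3.5, 8) is not intersected at this z (z outside [3, 20]); Subtracting the remaining from the first: none of the subtracted shapes is present at this height, so the r=4.5 cylinder is unchanged — area = 61.99 mm². Overall, the cross-section is a single solid region. Net area = 61.99 mm².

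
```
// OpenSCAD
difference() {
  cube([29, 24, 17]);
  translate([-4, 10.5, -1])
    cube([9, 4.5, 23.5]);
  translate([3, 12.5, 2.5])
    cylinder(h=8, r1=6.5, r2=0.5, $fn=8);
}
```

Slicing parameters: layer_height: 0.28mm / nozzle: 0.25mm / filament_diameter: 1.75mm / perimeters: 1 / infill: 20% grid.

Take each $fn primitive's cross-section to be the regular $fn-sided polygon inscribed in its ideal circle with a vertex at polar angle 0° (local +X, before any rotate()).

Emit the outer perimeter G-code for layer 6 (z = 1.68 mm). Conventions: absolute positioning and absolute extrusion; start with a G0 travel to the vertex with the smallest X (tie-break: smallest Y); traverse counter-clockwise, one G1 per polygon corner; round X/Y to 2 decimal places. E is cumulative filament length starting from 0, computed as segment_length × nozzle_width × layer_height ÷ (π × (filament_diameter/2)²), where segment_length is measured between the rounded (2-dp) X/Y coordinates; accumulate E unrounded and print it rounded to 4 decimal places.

At z = 1.68 mm: the cube is present — its section is the full 29×24 rectangle; the cube at (-4, 10.5) is present — its section is the full 9×4.5 rectangle; the cone at (3, 12.5) does not reach this height (z outside [2.5, 10.5]); Taking the first minus the rest: starting from the 29×24 cube, the 9×4.5 cube at (-4, 10.5) partially overlaps it — only the 22.50 mm² overlap (of its 40.50 mm²) is removed, clipping the outline — 1 connected region. The outline is a single polygon with 8 vertices. Extrusion per mm of travel: 0.25 × 0.28 / (π × 0.875²) = 0.029103. Accumulating E over each segment gives final E = 3.3759.

G0 X0.00 Y0.00 Z1.68
G1 X29.00 Y0.00 E0.8440
G1 X29.00 Y24.00 E1.5424
G1 X0.00 Y24.00 E2.3864
G1 X0.00 Y15.00 E2.6483
G1 X5.00 Y15.00 E2.7939
G1 X5.00 Y10.50 E2.9248
G1 X0.00 Y10.50 E3.0703
G1 X0.00 Y0.00 E3.3759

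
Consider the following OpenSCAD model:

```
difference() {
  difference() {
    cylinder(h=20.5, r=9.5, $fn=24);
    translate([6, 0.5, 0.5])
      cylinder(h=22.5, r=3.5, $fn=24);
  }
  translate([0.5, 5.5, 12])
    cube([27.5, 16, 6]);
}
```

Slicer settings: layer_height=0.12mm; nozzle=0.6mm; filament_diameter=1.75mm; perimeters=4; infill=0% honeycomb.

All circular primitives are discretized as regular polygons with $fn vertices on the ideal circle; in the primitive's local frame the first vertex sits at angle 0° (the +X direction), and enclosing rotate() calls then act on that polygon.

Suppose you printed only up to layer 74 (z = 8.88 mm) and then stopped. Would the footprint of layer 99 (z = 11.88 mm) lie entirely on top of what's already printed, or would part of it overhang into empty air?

Compare the two slices. At z = 8.88: the cylinder: section is a regular 24-gon, circumradius r=9.5 (area = (24/2)·9.500²·sin(360°/24) = 280.30 mm²); the r=3.5 cylinder at (6, 0.5) contributes a regular 24-gon of circumradius 3.5 (area = (24/2)·3.500²·sin(360°/24) = 38.05 mm²); After the difference (first − rest): starting from the r=9.5 cylinder (280.30 mm²), the r=3.5 cylinder at (6, 0.5) partially overlaps it — only the 37.97 mm² overlap (of its 38.05 mm²) is removed, clipping the outline — area = 242.33 mm²; the cube at (0.5, 5.5) does not reach this height (z outside [12, 18]); Taking the first minus the rest: none of the subtracted shapes is present at this height, so the result so far is unchanged — area = 242.33 mm². At z = 11.88: the cylinder: section is a regular 24-gon, circumradius r=9.5 (area = (24/2)·9.500²·sin(360°/24) = 280.30 mm²); the r=3.5 cylinder at (6, 0.5) contributes a regular 24-gon of circumradius 3.5 (area = (24/2)·3.500²·sin(360°/24) = 38.05 mm²); After the difference (first − rest): starting from the r=9.5 cylinder (280.30 mm²), the r=3.5 cylinder at (6, 0.5) partially overlaps it — only the 37.97 mm² overlap (of its 38.05 mm²) is removed, clipping the outline — area = 242.33 mm²; the cube at (0.5, 5.5) does not reach this height (z outside [12, 18]); Taking the first minus the rest: none of the subtracted shapes is present at this height, so that combined region is unchanged — area = 242.33 mm². Checking containment: the cross-section at z = 11.88 is a subset of the cross-section at z = 8.88.

entirely on top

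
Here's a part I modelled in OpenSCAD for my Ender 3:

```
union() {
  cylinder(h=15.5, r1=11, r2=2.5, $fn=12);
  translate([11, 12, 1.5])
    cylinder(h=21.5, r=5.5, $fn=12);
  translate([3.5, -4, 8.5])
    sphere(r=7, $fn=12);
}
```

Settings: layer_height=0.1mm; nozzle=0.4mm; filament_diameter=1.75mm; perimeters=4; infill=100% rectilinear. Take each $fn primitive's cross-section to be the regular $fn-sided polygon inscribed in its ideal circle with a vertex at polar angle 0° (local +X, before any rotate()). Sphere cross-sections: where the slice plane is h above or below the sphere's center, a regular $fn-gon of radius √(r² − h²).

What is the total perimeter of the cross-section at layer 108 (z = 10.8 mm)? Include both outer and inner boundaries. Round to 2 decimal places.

At z = 10.8 mm: the cone (r1=11→r2=2.5) has section circumradius 5.077 here — a regular 12-gon (perimeter = 2·12·5.077·sin(180°/12) = 31.54 mm); the cylinder at (11, 12): section is a regular 12-gon, circumradius r=5.5 (perimeter = 2·12·5.500·sin(180°/12) = 34.16 mm); the r=7 sphere at (3.5, -4) slices to a regular 12-gon of circumradius 6.611 (√(r²−h²) with h=2.3 from center) (perimeter = 2·12·6.611·sin(180°/12) = 41.07 mm); Merging all regions: the regions partially overlap (shared area 43.15 mm²), so the edge portions inside another operand are dropped and the merged outline is re-measured after clipping — boundary = 81.96 mm. Overall, the cross-section has 2 separate islands. Total boundary length (outer) = 81.96 mm.

81.96 mm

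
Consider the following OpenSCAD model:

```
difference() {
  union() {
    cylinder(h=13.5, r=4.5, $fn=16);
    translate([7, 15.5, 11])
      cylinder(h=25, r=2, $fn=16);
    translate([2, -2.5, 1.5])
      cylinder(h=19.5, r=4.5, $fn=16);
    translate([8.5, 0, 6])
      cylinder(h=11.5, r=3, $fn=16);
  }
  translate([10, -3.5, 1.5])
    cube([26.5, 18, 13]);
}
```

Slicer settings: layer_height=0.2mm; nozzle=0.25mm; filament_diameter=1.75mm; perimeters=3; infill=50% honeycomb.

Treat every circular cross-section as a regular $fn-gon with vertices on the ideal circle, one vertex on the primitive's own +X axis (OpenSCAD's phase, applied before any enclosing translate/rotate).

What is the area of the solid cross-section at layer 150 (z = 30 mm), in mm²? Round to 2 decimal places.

At z = 30 mm: the cylinder is absent (z outside [0, 13.5]); the cylinder at (7, 15.5): section is a regular 16-gon, circumradius r=2 (area = (16/2)·2.000²·sin(360°/16) = 12.25 mm²); the cylinder at (2, -2.5) is not intersected at this z (z outside [1.5, 21]); the cylinder at (8.5, 0) is absent (z outside [6, 17.5]); Merging all regions: only the r=2 cylinder at (7, 15.5) is present, so the union is just that shape — area = 12.25 mm²; the cube at (10, -3.5) is absent (z outside [1.5, 14.5]); After the difference (first − rest): none of the subtracted shapes is present at this height, so that combined region is unchanged — area = 12.25 mm². Overall, the cross-section is a single solid region. Net area = 12.25 mm².

12.25 mm²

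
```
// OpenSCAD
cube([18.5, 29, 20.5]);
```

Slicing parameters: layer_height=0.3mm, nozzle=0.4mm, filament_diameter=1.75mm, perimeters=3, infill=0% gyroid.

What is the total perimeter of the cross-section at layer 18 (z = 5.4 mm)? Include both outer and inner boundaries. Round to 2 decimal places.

At z = 5.4 mm: the 18.5×29 cube contributes its full rectangle (perimeter 95.00 mm). Overall, the cross-section is a single solid region. Total boundary length (outer) = 95.00 mm.

95.00 mm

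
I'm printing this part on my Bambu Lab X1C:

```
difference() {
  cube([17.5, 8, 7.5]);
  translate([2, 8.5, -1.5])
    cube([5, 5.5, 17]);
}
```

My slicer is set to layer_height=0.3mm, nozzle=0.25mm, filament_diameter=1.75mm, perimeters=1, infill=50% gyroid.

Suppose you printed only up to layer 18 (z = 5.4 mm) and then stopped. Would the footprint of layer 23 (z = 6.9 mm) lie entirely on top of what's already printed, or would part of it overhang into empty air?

Compare the two slices. At z = 5.4: the cube is present — its section is the full 17.5×8 rectangle (area 140.00 mm²); the cube at (2, 8.5) is present — its section is the full 5×5.5 rectangle (area 27.50 mm²); Subtracting the remaining from the first: starting from the 17.5×8 cube (140.00 mm²), the 5×5.5 cube at (2, 8.5) misses the remaining region (no effect) — area = 140.00 mm². At z = 6.9: the 17.5×8 cube contributes its full rectangle (area 140.00 mm²); the cube at (2, 8.5) (footprint 5×5.5) is included at this height (area 27.50 mm²); Taking the first minus the rest: starting from the 17.5×8 cube (140.00 mm²), the 5×5.5 cube at (2, 8.5) misses the remaining region (no effect) — area = 140.00 mm². Checking containment: the cross-section at z = 6.9 is a subset of the cross-section at z = 5.4.

entirely on top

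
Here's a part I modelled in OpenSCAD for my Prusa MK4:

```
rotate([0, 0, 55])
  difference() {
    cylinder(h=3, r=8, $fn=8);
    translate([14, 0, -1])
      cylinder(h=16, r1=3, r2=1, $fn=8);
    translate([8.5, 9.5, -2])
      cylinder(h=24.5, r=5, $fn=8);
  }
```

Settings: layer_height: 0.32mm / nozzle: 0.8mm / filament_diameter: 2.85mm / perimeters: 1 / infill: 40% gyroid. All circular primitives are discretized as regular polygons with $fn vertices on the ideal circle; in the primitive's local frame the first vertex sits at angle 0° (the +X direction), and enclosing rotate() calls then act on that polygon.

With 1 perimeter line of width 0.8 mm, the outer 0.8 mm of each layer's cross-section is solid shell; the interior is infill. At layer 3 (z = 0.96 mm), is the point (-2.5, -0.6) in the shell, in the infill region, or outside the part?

infill

At z = 0.96 mm: the r=8 cylinder gives a regular 8-gon of circumradius 8 (constant along its height); the cone at (14, 0): at t=0.122 of its height the radius interpolates to r₁+(r₂−r₁)t = 2.755, giving a regular 8-gon of that circumradius; the r=5 cylinder at (8.5, 9.5) gives a regular 8-gon of circumradius 5 (constant along its height); Taking the first minus the rest: starting from the r=8 cylinder, the cone at (14, 0) misses the remaining region (no effect); the r=5 cylinder at (8.5, 9.5) misses the remaining region (no effect) — 1 connected region; (rotated 55° about Z; rotation is an isometry so areas/perimeters/island counts are preserved). Overall, the cross-section is a single solid region. Undo the 55° rotation: the query point maps to (-1.925, 1.704) in the un-rotated model frame. The nearest boundary edge runs (-8.00, 0.00)→(-5.66, 5.66); distance from the point to it = 4.96 mm. The point is inside the cross-section and 4.96 mm from the nearest boundary — more than the 0.8 mm shell width (1 × 0.8), so it's in the infill interior.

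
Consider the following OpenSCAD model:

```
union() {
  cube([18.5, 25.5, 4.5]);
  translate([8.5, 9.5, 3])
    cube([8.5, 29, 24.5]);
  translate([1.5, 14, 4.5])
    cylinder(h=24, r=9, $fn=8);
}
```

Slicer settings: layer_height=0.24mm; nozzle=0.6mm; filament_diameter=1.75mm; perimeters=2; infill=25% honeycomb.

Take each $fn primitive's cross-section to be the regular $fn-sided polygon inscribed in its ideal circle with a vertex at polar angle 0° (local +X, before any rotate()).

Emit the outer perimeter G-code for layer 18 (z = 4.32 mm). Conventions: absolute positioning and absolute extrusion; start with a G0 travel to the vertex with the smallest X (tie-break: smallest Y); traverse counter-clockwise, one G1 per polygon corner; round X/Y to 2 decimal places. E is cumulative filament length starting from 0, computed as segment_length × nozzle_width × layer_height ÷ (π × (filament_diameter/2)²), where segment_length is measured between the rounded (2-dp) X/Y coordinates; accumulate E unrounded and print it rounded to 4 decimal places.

At z = 4.32 mm: the cube is present — its section is the full 18.5×25.5 rectangle; the cube at (8.5, 9.5) (footprint 8.5×29) is included at this height; the cylinder at (1.5, 14) does not reach this height (z outside [4.5, 28.5]); Merging all regions: the regions partially overlap (shared area 136.00 mm²), so overlapping operands fuse into one piece — 1 connected region. The outline is a single polygon with 8 vertices. Extrusion per mm of travel: 0.6 × 0.24 / (π × 0.875²) = 0.059868. Accumulating E over each segment gives final E = 6.8250.

G0 X0.00 Y0.00 Z4.32
G1 X18.50 Y0.00 E1.1076
G1 X18.50 Y25.50 E2.6342
G1 X17.00 Y25.50 E2.7240
G1 X17.00 Y38.50 E3.5023
G1 X8.50 Y38.50 E4.0112
G1 X8.50 Y25.50 E4.7895
G1 X0.00 Y25.50 E5.2983
G1 X0.00 Y0.00 E6.8250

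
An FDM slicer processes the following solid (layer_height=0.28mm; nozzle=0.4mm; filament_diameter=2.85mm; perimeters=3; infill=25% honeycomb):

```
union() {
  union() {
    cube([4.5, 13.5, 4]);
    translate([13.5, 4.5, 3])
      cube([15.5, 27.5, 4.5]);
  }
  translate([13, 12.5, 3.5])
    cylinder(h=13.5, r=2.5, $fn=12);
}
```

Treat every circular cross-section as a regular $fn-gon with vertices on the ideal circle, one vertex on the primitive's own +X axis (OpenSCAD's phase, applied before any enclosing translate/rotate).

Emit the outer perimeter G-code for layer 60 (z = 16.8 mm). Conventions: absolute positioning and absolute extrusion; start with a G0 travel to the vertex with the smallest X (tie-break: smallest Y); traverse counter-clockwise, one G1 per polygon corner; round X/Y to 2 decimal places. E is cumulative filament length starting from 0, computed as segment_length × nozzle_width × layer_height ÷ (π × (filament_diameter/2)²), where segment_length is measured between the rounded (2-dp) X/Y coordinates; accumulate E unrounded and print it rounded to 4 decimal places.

At z = 16.8 mm: the cube does not reach this height (z outside [0, 4]); the cube at (13.5, 4.5) is absent (z outside [3, 7.5]); Merging all regions: nothing is present at this height; the r=2.5 cylinder at (13, 12.5) contributes a regular 12-gon of circumradius 2.5; Merging all regions: only the r=2.5 cylinder at (13, 12.5) is present, so the union is just that shape — 1 connected region. The outline is a single polygon with 12 vertices. Extrusion per mm of travel: 0.4 × 0.28 / (π × 1.425²) = 0.017557. Accumulating E over each segment gives final E = 0.2729.

G0 X10.50 Y12.50 Z16.80
G1 X10.83 Y11.25 E0.0227
G1 X11.75 Y10.33 E0.0455
G1 X13.00 Y10.00 E0.0682
G1 X14.25 Y10.33 E0.0909
G1 X15.17 Y11.25 E0.1138
G1 X15.50 Y12.50 E0.1365
G1 X15.17 Y13.75 E0.1592
G1 X14.25 Y14.67 E0.1820
G1 X13.00 Y15.00 E0.2047
G1 X11.75 Y14.67 E0.2274
G1 X10.83 Y13.75 E0.2503
G1 X10.50 Y12.50 E0.2729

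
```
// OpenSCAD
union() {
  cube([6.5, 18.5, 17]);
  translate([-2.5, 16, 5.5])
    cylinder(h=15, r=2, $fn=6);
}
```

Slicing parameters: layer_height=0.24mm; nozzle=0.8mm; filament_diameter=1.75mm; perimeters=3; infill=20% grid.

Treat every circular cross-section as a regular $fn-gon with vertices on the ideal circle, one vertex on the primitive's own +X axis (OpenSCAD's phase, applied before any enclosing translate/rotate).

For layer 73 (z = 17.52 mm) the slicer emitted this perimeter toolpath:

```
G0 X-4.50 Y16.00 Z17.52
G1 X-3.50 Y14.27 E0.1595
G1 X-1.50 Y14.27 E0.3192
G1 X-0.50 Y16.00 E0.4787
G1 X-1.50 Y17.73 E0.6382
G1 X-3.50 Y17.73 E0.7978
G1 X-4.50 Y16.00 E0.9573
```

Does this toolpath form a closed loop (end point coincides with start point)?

yes

Start point (G0): (-4.50, 16.00). End point (last G1): the path returns to the start — closed.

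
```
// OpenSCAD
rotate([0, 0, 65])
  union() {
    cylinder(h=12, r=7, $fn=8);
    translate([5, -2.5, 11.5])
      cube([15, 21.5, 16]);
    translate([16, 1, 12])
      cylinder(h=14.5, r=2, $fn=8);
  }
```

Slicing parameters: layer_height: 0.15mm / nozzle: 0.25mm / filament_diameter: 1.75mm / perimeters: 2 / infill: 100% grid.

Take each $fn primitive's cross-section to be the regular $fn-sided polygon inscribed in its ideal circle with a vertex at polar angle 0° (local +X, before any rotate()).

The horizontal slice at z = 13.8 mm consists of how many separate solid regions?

1

At z = 13.8 mm: the cylinder does not reach this height (z outside [0, 12]); the 15×21.5 cube at (5, -2.5) contributes its full rectangle; the r=2 cylinder at (16, 1) gives a regular 8-gon of circumradius 2 (constant along its height); Taking the union: the r=2 cylinder at (16, 1) lies entirely inside the 15×21.5 cube at (5, -2.5), so the union is just the 15×21.5 cube at (5, -2.5) — 1 connected region; (rotated 65° about Z; rotation is an isometry so areas/perimeters/island counts are preserved). The result has 1 disconnected region.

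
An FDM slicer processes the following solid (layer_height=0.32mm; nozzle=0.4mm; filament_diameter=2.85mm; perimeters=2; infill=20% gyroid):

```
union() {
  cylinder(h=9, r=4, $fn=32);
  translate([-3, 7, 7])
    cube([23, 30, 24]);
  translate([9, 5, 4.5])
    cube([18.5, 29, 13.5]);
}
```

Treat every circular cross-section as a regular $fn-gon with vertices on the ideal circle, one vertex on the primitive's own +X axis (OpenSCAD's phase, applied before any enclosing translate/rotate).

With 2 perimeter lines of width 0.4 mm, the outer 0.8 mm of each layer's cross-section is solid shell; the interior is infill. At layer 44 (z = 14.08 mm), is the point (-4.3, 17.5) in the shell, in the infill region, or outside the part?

At z = 14.08 mm: the cylinder is not intersected at this z (z outside [0, 9]); the 23×30 cube at (-3, 7) contributes its full rectangle; the cube at (9, 5) (footprint 18.5×29) is included at this height; Combining (union): the regions partially overlap (shared area 297.00 mm²), so overlapping operands fuse into one piece — 1 connected region. Overall, the cross-section is a single solid region. The nearest boundary edge runs (-3.00, 7.00)→(-3.00, 37.00); distance from the point to it = 1.30 mm. The point is not inside any of the regions above, so it lies outside the cross-section (1.30 mm from the nearest boundary).

outside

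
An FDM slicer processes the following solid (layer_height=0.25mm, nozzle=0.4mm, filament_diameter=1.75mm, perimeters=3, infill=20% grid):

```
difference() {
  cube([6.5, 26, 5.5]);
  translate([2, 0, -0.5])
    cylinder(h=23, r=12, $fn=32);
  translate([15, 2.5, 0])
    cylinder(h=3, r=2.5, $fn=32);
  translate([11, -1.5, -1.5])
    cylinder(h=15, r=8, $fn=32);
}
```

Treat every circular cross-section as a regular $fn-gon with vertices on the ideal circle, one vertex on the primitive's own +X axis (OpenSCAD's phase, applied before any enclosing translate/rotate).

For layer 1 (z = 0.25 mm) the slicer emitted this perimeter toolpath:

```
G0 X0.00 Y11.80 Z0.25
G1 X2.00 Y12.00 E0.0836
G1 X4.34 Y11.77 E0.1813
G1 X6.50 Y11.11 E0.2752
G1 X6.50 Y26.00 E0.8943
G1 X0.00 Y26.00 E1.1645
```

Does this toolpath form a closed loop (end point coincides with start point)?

no

Start point (G0): (0.00, 11.80). End point (last G1): the path does not return to the start — open.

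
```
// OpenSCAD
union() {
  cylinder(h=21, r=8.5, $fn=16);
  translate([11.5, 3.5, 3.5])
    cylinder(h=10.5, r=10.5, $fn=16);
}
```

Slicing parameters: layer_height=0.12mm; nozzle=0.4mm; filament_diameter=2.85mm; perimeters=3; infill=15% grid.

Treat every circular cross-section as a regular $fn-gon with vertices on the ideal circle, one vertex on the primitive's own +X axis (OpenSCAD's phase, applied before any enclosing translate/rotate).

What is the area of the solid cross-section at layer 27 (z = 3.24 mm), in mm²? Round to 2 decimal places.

At z = 3.24 mm: the r=8.5 cylinder contributes a regular 16-gon of circumradius 8.5 (area = (16/2)·8.500²·sin(360°/16) = 221.19 mm²); the cylinder at (11.5, 3.5) is absent (z outside [3.5, 14]); Merging all regions: only the r=8.5 cylinder is present, so the union is just that shape — area = 221.19 mm². Overall, the cross-section is a single solid region. Net area = 221.19 mm².

221.19 mm²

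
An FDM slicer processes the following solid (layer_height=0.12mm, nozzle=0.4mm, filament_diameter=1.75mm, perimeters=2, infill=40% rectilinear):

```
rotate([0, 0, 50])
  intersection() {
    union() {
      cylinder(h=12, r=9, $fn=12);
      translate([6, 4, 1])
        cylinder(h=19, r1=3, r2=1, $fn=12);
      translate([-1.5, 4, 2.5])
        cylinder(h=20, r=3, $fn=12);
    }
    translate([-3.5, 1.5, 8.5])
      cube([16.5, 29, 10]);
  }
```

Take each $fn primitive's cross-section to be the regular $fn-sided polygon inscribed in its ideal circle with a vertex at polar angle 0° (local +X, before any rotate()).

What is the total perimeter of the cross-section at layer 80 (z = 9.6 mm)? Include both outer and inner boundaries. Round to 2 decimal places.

At z = 9.6 mm: the cylinder: section is a regular 12-gon, circumradius r=9 (perimeter = 2·12·9.000·sin(180°/12) = 55.90 mm); the cone at (6, 4) (r1=3→r2=1) has section circumradius 2.095 here — a regular 12-gon (perimeter = 2·12·2.095·sin(180°/12) = 13.01 mm); the r=3 cylinder at (-1.5, 4) contributes a regular 12-gon of circumradius 3 (perimeter = 2·12·3.000·sin(180°/12) = 18.63 mm); Merging all regions: the regions partially overlap (shared area 39.36 mm²), so the edge portions inside another operand are dropped and the merged outline is re-measured after clipping — boundary = 56.21 mm; the 16.5×29 cube at (-3.5, 1.5) contributes its full rectangle (perimeter 91.00 mm); After intersecting: the 16.5×29 cube at (-3.5, 1.5) partially overlaps that combined region; clipping to the common part keeps 72.96 mm² — boundary = 35.01 mm; (whole slice rotated 50° about Z — lengths, areas and connectivity unchanged). Overall, the cross-section is a single solid region. Total boundary length (outer) = 35.01 mm.

35.01 mm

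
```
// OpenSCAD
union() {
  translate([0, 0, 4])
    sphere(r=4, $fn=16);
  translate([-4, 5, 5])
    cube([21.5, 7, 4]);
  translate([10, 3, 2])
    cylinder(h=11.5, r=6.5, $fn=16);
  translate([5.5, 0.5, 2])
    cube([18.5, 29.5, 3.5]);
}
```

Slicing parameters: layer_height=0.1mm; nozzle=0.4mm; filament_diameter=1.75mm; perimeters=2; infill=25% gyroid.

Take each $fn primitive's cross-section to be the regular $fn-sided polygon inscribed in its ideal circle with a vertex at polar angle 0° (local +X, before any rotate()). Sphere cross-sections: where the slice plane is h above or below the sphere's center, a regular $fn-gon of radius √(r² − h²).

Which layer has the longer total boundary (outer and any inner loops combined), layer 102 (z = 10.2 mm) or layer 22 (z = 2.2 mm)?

layer 22 (z = 2.2 mm)

Layer 102 (z = 10.2): the sphere does not reach this height (|z−center|=6.200 > r=4); the cube at (-4, 5) is not intersected at this z (z outside [5, 9]); the r=6.5 cylinder at (10, 3) gives a regular 16-gon of circumradius 6.5 (constant along its height) (perimeter = 2·16·6.500·sin(180°/16) = 40.58 mm); the cube at (5.5, 0.5) is absent (z outside [2, 5.5]); Combining (union): only the r=6.5 cylinder at (10, 3) is present, so the union is just that shape — boundary = 40.58 mm. So its perimeter = 40.58 mm. Layer 22 (z = 2.2): the sphere: section is a regular 16-gon, circumradius = √(r²−h²) = √(4²−1.8²) = 3.572 (perimeter = 2·16·3.572·sin(180°/16) = 22.30 mm); the cube at (-4, 5) does not reach this height (z outside [5, 9]); the r=6.5 cylinder at (10, 3) contributes a regular 16-gon of circumradius 6.5 (perimeter = 2·16·6.500·sin(180°/16) = 40.58 mm); the 18.5×29.5 cube at (5.5, 0.5) contributes its full rectangle (perimeter 96.00 mm); Merging all regions: the regions partially overlap (shared area 85.50 mm²), so the edge portions inside another operand are dropped and the merged outline is re-measured after clipping — boundary = 123.57 mm. So its perimeter = 123.57 mm. Layer 22 is larger (123.57 vs 40.58 mm).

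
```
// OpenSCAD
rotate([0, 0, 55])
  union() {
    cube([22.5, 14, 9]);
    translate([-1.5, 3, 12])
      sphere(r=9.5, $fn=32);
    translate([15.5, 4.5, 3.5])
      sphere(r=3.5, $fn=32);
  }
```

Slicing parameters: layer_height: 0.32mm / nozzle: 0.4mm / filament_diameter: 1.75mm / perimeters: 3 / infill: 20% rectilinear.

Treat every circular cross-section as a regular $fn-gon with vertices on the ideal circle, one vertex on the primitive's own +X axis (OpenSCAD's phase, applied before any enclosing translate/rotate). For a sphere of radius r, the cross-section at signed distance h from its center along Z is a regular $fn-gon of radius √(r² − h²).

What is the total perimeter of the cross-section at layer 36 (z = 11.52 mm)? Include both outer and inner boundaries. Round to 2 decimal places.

59.52 mm

At z = 11.52 mm: the cube does not reach this height (z outside [0, 9]); the r=9.5 sphere at (-1.5, 3) contributes a regular 32-gon of circumradius √(9.5²−0.48²) = 9.488 (perimeter = 2·32·9.488·sin(180°/32) = 59.52 mm); the sphere at (15.5, 4.5) does not reach this height (|z−center|=8.020 > r=3.5); Merging all regions: only the r=9.5 sphere at (-1.5, 3) is present, so the union is just that shape — boundary = 59.52 mm; (rotated 55° about Z; rotation is an isometry so areas/perimeters/island counts are preserved). Overall, the cross-section is a single solid region. Total boundary length (outer) = 59.52 mm.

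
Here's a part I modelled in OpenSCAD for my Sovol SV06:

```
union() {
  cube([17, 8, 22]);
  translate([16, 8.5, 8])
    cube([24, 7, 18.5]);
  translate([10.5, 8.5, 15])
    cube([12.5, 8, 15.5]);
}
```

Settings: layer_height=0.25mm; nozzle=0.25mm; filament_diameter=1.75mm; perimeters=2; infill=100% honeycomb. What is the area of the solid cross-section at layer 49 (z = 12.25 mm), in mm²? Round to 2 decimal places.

At z = 12.25 mm: the cube is present — its section is the full 17×8 rectangle (area 136.00 mm²); the cube at (16, 8.5) is present — its section is the full 24×7 rectangle (area 168.00 mm²); the cube at (10.5, 8.5) is absent (z outside [15, 30.5]); Combining (union): the 2 present regions are separate (no shared area or edge), so areas and boundary lengths simply add and each stays a separate island — area = 304.00 mm². Overall, the cross-section has 2 separate islands. Net area = 304.00 mm².

304.00 mm²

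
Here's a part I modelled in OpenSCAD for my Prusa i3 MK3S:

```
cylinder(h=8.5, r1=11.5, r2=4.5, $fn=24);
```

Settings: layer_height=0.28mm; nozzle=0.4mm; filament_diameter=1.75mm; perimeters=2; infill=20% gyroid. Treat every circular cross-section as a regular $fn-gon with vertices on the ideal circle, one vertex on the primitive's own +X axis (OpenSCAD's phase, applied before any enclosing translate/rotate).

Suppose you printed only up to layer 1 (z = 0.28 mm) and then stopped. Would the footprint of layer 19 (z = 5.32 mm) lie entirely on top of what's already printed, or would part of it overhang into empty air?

entirely on top

Compare the two slices. At z = 0.28: the cone: at t=0.033 of its height the radius interpolates to r₁+(r₂−r₁)t = 11.269, giving a regular 24-gon of that circumradius (area = (24/2)·11.269²·sin(360°/24) = 394.44 mm²). At z = 5.32: the cone (r1=11.5→r2=4.5) has section circumradius 7.119 here — a regular 24-gon (area = (24/2)·7.119²·sin(360°/24) = 157.40 mm²). Checking containment: the cross-section at z = 5.32 is a subset of the cross-section at z = 0.28.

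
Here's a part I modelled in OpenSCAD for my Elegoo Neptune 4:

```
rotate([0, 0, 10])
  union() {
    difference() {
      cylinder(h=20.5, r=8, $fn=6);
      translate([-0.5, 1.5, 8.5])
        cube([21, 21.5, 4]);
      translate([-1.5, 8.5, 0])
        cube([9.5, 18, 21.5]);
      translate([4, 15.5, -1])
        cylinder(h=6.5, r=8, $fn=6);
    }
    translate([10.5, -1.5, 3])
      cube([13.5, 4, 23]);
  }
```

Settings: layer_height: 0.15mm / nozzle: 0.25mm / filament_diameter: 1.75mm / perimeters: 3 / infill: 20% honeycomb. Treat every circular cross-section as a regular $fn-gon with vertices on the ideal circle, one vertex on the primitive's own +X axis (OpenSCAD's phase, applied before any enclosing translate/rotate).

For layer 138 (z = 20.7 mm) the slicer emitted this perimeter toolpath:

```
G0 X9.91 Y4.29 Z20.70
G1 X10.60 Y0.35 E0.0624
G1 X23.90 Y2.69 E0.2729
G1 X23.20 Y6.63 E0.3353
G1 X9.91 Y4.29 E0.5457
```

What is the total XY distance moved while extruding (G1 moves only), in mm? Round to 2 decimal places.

35.00 mm

Sum the Euclidean lengths of each G1 segment: total = 35.00 mm.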